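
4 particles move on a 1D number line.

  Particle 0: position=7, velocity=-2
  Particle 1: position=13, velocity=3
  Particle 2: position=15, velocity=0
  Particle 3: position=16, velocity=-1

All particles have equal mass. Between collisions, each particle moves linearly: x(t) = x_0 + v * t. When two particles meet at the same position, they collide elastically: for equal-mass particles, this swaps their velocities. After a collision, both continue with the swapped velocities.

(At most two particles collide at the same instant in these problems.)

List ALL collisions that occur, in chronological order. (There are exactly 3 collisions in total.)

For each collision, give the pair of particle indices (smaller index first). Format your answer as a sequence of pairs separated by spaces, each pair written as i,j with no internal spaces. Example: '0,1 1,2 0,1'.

Collision at t=2/3: particles 1 and 2 swap velocities; positions: p0=17/3 p1=15 p2=15 p3=46/3; velocities now: v0=-2 v1=0 v2=3 v3=-1
Collision at t=3/4: particles 2 and 3 swap velocities; positions: p0=11/2 p1=15 p2=61/4 p3=61/4; velocities now: v0=-2 v1=0 v2=-1 v3=3
Collision at t=1: particles 1 and 2 swap velocities; positions: p0=5 p1=15 p2=15 p3=16; velocities now: v0=-2 v1=-1 v2=0 v3=3

Answer: 1,2 2,3 1,2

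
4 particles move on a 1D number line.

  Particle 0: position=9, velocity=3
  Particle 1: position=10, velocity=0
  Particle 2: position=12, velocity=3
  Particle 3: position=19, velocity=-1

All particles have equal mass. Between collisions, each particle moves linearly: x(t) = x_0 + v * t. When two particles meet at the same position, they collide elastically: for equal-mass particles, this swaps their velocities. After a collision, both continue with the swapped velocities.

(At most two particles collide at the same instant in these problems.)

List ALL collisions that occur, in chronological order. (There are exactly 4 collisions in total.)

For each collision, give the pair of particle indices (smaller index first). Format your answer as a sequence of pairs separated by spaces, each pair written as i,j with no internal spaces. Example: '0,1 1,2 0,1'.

Answer: 0,1 2,3 1,2 0,1

Derivation:
Collision at t=1/3: particles 0 and 1 swap velocities; positions: p0=10 p1=10 p2=13 p3=56/3; velocities now: v0=0 v1=3 v2=3 v3=-1
Collision at t=7/4: particles 2 and 3 swap velocities; positions: p0=10 p1=57/4 p2=69/4 p3=69/4; velocities now: v0=0 v1=3 v2=-1 v3=3
Collision at t=5/2: particles 1 and 2 swap velocities; positions: p0=10 p1=33/2 p2=33/2 p3=39/2; velocities now: v0=0 v1=-1 v2=3 v3=3
Collision at t=9: particles 0 and 1 swap velocities; positions: p0=10 p1=10 p2=36 p3=39; velocities now: v0=-1 v1=0 v2=3 v3=3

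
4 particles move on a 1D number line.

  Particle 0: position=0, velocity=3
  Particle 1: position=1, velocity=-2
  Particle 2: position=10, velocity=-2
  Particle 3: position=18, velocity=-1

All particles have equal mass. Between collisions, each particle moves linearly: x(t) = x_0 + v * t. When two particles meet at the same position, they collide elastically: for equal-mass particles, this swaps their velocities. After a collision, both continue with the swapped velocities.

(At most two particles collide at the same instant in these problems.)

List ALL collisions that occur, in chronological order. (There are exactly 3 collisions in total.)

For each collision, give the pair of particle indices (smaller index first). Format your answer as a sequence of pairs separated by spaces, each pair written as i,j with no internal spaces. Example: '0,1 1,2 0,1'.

Answer: 0,1 1,2 2,3

Derivation:
Collision at t=1/5: particles 0 and 1 swap velocities; positions: p0=3/5 p1=3/5 p2=48/5 p3=89/5; velocities now: v0=-2 v1=3 v2=-2 v3=-1
Collision at t=2: particles 1 and 2 swap velocities; positions: p0=-3 p1=6 p2=6 p3=16; velocities now: v0=-2 v1=-2 v2=3 v3=-1
Collision at t=9/2: particles 2 and 3 swap velocities; positions: p0=-8 p1=1 p2=27/2 p3=27/2; velocities now: v0=-2 v1=-2 v2=-1 v3=3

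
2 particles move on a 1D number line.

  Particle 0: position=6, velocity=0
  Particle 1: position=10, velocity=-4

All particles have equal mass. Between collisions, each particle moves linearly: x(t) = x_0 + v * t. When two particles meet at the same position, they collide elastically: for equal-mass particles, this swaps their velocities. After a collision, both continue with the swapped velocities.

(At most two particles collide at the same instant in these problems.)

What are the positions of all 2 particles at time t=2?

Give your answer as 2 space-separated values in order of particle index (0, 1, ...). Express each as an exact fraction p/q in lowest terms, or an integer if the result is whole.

Answer: 2 6

Derivation:
Collision at t=1: particles 0 and 1 swap velocities; positions: p0=6 p1=6; velocities now: v0=-4 v1=0
Advance to t=2 (no further collisions before then); velocities: v0=-4 v1=0; positions = 2 6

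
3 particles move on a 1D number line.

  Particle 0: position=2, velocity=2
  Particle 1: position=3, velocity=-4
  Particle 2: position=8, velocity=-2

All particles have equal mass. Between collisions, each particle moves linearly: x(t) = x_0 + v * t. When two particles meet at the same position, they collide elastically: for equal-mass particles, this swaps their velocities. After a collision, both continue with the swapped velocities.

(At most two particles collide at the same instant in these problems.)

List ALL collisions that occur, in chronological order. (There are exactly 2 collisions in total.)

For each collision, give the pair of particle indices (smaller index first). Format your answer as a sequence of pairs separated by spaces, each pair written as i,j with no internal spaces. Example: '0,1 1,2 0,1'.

Answer: 0,1 1,2

Derivation:
Collision at t=1/6: particles 0 and 1 swap velocities; positions: p0=7/3 p1=7/3 p2=23/3; velocities now: v0=-4 v1=2 v2=-2
Collision at t=3/2: particles 1 and 2 swap velocities; positions: p0=-3 p1=5 p2=5; velocities now: v0=-4 v1=-2 v2=2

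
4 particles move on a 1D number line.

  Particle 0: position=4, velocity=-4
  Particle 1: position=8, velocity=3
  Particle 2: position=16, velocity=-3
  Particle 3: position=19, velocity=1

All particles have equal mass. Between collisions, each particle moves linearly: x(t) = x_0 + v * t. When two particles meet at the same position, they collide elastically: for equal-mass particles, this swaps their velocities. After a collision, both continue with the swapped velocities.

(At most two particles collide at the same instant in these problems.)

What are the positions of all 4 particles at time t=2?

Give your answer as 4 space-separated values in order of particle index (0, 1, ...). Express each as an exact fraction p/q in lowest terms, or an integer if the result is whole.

Collision at t=4/3: particles 1 and 2 swap velocities; positions: p0=-4/3 p1=12 p2=12 p3=61/3; velocities now: v0=-4 v1=-3 v2=3 v3=1
Advance to t=2 (no further collisions before then); velocities: v0=-4 v1=-3 v2=3 v3=1; positions = -4 10 14 21

Answer: -4 10 14 21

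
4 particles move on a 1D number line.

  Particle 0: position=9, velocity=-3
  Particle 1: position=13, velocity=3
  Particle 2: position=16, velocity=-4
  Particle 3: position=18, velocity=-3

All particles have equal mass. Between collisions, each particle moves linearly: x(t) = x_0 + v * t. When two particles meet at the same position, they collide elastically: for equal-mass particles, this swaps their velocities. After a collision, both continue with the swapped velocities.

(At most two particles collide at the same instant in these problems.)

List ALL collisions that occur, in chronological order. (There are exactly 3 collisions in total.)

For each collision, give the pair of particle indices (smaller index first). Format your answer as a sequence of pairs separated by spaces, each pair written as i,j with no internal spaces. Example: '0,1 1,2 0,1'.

Collision at t=3/7: particles 1 and 2 swap velocities; positions: p0=54/7 p1=100/7 p2=100/7 p3=117/7; velocities now: v0=-3 v1=-4 v2=3 v3=-3
Collision at t=5/6: particles 2 and 3 swap velocities; positions: p0=13/2 p1=38/3 p2=31/2 p3=31/2; velocities now: v0=-3 v1=-4 v2=-3 v3=3
Collision at t=7: particles 0 and 1 swap velocities; positions: p0=-12 p1=-12 p2=-3 p3=34; velocities now: v0=-4 v1=-3 v2=-3 v3=3

Answer: 1,2 2,3 0,1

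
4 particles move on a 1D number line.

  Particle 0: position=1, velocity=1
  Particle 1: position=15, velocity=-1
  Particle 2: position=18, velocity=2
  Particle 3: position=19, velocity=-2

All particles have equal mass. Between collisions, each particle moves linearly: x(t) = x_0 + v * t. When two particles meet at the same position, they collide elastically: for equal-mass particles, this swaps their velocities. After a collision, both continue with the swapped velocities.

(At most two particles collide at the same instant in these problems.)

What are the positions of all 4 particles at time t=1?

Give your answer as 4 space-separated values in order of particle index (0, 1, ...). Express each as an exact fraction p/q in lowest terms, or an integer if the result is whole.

Collision at t=1/4: particles 2 and 3 swap velocities; positions: p0=5/4 p1=59/4 p2=37/2 p3=37/2; velocities now: v0=1 v1=-1 v2=-2 v3=2
Advance to t=1 (no further collisions before then); velocities: v0=1 v1=-1 v2=-2 v3=2; positions = 2 14 17 20

Answer: 2 14 17 20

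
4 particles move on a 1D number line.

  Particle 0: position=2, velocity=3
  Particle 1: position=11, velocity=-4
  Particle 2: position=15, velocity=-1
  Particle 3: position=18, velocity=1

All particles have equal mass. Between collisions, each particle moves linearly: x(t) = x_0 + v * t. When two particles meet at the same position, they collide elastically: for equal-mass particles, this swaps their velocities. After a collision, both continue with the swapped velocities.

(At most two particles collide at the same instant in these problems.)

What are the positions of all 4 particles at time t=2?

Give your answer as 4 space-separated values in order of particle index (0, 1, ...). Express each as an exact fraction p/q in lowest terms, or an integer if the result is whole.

Collision at t=9/7: particles 0 and 1 swap velocities; positions: p0=41/7 p1=41/7 p2=96/7 p3=135/7; velocities now: v0=-4 v1=3 v2=-1 v3=1
Advance to t=2 (no further collisions before then); velocities: v0=-4 v1=3 v2=-1 v3=1; positions = 3 8 13 20

Answer: 3 8 13 20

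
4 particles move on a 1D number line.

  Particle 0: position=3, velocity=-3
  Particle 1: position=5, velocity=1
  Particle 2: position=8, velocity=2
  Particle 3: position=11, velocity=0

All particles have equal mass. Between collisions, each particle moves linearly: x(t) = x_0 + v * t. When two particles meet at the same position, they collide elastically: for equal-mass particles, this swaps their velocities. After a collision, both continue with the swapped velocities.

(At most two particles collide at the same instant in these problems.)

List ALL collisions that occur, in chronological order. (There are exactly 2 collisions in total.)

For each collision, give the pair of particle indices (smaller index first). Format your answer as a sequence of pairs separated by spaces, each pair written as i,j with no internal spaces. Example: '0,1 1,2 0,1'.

Answer: 2,3 1,2

Derivation:
Collision at t=3/2: particles 2 and 3 swap velocities; positions: p0=-3/2 p1=13/2 p2=11 p3=11; velocities now: v0=-3 v1=1 v2=0 v3=2
Collision at t=6: particles 1 and 2 swap velocities; positions: p0=-15 p1=11 p2=11 p3=20; velocities now: v0=-3 v1=0 v2=1 v3=2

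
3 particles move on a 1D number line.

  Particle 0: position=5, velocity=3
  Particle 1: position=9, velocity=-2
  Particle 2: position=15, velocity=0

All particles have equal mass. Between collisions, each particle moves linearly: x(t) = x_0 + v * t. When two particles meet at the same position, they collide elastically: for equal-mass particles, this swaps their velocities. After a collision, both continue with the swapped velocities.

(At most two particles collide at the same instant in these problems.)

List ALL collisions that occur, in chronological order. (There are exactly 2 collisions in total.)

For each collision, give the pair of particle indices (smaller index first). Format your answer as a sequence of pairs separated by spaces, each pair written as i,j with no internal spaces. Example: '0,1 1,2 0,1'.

Answer: 0,1 1,2

Derivation:
Collision at t=4/5: particles 0 and 1 swap velocities; positions: p0=37/5 p1=37/5 p2=15; velocities now: v0=-2 v1=3 v2=0
Collision at t=10/3: particles 1 and 2 swap velocities; positions: p0=7/3 p1=15 p2=15; velocities now: v0=-2 v1=0 v2=3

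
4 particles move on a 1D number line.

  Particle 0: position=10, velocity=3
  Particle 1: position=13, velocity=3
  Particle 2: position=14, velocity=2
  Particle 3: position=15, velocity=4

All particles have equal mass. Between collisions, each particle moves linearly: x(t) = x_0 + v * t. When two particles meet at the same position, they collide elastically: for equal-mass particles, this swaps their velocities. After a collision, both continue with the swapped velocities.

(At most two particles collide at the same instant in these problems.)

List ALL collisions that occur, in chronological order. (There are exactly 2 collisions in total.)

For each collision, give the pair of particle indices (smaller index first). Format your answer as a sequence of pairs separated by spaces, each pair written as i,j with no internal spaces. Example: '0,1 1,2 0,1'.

Answer: 1,2 0,1

Derivation:
Collision at t=1: particles 1 and 2 swap velocities; positions: p0=13 p1=16 p2=16 p3=19; velocities now: v0=3 v1=2 v2=3 v3=4
Collision at t=4: particles 0 and 1 swap velocities; positions: p0=22 p1=22 p2=25 p3=31; velocities now: v0=2 v1=3 v2=3 v3=4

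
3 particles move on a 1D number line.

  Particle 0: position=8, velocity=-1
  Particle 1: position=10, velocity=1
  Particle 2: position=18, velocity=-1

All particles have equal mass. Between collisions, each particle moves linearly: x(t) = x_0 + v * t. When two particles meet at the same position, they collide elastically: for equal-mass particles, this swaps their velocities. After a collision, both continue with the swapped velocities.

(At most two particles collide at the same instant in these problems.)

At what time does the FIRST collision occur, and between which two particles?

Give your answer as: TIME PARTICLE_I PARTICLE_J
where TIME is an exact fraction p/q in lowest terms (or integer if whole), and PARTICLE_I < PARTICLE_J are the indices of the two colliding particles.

Answer: 4 1 2

Derivation:
Pair (0,1): pos 8,10 vel -1,1 -> not approaching (rel speed -2 <= 0)
Pair (1,2): pos 10,18 vel 1,-1 -> gap=8, closing at 2/unit, collide at t=4
Earliest collision: t=4 between 1 and 2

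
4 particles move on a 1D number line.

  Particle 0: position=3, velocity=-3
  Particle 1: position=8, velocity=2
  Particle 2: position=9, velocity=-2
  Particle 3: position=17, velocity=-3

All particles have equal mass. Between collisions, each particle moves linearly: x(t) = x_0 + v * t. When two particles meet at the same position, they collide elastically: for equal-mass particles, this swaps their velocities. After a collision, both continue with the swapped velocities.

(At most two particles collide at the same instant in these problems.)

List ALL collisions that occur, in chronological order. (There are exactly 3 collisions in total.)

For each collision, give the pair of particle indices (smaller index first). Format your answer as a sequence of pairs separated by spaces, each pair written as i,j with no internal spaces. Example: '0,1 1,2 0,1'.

Collision at t=1/4: particles 1 and 2 swap velocities; positions: p0=9/4 p1=17/2 p2=17/2 p3=65/4; velocities now: v0=-3 v1=-2 v2=2 v3=-3
Collision at t=9/5: particles 2 and 3 swap velocities; positions: p0=-12/5 p1=27/5 p2=58/5 p3=58/5; velocities now: v0=-3 v1=-2 v2=-3 v3=2
Collision at t=8: particles 1 and 2 swap velocities; positions: p0=-21 p1=-7 p2=-7 p3=24; velocities now: v0=-3 v1=-3 v2=-2 v3=2

Answer: 1,2 2,3 1,2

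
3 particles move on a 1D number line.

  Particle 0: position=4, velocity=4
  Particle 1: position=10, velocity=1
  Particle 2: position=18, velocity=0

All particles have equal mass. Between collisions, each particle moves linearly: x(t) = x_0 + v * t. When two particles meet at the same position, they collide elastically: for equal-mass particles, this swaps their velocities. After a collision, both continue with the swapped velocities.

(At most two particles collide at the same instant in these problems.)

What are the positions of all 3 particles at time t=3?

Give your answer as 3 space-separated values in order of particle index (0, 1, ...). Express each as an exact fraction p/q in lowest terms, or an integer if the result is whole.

Answer: 13 16 18

Derivation:
Collision at t=2: particles 0 and 1 swap velocities; positions: p0=12 p1=12 p2=18; velocities now: v0=1 v1=4 v2=0
Advance to t=3 (no further collisions before then); velocities: v0=1 v1=4 v2=0; positions = 13 16 18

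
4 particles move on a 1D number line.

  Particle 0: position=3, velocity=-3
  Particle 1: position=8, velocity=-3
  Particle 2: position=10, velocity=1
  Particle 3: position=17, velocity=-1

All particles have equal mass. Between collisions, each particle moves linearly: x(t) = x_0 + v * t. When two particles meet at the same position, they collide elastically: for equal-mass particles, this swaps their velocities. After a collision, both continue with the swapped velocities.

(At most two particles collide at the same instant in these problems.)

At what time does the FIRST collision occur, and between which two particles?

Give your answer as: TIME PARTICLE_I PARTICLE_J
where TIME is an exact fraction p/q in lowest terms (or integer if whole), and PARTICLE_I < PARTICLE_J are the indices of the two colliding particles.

Pair (0,1): pos 3,8 vel -3,-3 -> not approaching (rel speed 0 <= 0)
Pair (1,2): pos 8,10 vel -3,1 -> not approaching (rel speed -4 <= 0)
Pair (2,3): pos 10,17 vel 1,-1 -> gap=7, closing at 2/unit, collide at t=7/2
Earliest collision: t=7/2 between 2 and 3

Answer: 7/2 2 3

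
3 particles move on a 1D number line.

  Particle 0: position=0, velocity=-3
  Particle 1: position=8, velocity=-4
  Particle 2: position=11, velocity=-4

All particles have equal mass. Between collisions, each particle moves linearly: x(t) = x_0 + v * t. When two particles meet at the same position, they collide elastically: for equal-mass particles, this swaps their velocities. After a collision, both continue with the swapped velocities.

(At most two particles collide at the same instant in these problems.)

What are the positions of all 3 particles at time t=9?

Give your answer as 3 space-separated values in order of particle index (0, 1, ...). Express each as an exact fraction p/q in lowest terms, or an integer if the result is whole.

Answer: -28 -27 -25

Derivation:
Collision at t=8: particles 0 and 1 swap velocities; positions: p0=-24 p1=-24 p2=-21; velocities now: v0=-4 v1=-3 v2=-4
Advance to t=9 (no further collisions before then); velocities: v0=-4 v1=-3 v2=-4; positions = -28 -27 -25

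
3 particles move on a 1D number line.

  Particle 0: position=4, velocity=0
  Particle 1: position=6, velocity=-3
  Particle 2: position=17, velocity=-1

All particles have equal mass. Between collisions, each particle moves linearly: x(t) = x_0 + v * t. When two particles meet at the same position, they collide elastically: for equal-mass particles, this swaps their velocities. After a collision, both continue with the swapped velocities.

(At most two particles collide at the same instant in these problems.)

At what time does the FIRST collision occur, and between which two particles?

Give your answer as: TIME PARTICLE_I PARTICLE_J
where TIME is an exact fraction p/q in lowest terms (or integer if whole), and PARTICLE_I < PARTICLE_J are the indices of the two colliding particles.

Answer: 2/3 0 1

Derivation:
Pair (0,1): pos 4,6 vel 0,-3 -> gap=2, closing at 3/unit, collide at t=2/3
Pair (1,2): pos 6,17 vel -3,-1 -> not approaching (rel speed -2 <= 0)
Earliest collision: t=2/3 between 0 and 1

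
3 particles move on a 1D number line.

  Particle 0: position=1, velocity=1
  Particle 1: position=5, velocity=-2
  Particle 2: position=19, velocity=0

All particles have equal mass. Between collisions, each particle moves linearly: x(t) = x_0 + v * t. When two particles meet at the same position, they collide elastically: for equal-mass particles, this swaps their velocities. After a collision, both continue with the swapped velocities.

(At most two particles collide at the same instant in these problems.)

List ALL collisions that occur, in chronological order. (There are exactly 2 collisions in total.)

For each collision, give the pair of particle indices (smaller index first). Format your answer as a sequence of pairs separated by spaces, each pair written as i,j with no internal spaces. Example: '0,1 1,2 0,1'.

Answer: 0,1 1,2

Derivation:
Collision at t=4/3: particles 0 and 1 swap velocities; positions: p0=7/3 p1=7/3 p2=19; velocities now: v0=-2 v1=1 v2=0
Collision at t=18: particles 1 and 2 swap velocities; positions: p0=-31 p1=19 p2=19; velocities now: v0=-2 v1=0 v2=1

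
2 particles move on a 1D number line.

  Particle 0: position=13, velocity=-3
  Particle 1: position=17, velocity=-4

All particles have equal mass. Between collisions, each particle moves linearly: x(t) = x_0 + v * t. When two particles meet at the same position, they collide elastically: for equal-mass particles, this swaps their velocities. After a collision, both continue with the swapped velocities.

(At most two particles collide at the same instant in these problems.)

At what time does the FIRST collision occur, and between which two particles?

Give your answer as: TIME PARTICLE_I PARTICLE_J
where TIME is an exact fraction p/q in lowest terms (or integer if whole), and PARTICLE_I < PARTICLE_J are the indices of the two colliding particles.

Pair (0,1): pos 13,17 vel -3,-4 -> gap=4, closing at 1/unit, collide at t=4
Earliest collision: t=4 between 0 and 1

Answer: 4 0 1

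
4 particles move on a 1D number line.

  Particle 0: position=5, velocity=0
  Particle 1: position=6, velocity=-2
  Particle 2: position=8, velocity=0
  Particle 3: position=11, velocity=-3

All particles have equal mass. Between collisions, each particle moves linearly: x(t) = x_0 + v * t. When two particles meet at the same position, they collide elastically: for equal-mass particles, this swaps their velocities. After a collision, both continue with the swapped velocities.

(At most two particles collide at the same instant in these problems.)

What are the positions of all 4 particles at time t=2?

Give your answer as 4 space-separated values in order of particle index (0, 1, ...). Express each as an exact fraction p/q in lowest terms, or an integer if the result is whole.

Collision at t=1/2: particles 0 and 1 swap velocities; positions: p0=5 p1=5 p2=8 p3=19/2; velocities now: v0=-2 v1=0 v2=0 v3=-3
Collision at t=1: particles 2 and 3 swap velocities; positions: p0=4 p1=5 p2=8 p3=8; velocities now: v0=-2 v1=0 v2=-3 v3=0
Collision at t=2: particles 1 and 2 swap velocities; positions: p0=2 p1=5 p2=5 p3=8; velocities now: v0=-2 v1=-3 v2=0 v3=0
Advance to t=2 (no further collisions before then); velocities: v0=-2 v1=-3 v2=0 v3=0; positions = 2 5 5 8

Answer: 2 5 5 8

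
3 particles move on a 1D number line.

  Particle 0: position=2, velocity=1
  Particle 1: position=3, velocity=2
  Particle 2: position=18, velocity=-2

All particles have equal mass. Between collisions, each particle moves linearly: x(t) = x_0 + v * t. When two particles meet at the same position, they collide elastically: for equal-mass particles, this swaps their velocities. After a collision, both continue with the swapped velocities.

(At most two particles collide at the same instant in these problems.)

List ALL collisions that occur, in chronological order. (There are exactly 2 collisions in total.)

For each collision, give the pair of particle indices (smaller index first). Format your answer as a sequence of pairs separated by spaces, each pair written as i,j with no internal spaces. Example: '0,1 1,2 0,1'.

Collision at t=15/4: particles 1 and 2 swap velocities; positions: p0=23/4 p1=21/2 p2=21/2; velocities now: v0=1 v1=-2 v2=2
Collision at t=16/3: particles 0 and 1 swap velocities; positions: p0=22/3 p1=22/3 p2=41/3; velocities now: v0=-2 v1=1 v2=2

Answer: 1,2 0,1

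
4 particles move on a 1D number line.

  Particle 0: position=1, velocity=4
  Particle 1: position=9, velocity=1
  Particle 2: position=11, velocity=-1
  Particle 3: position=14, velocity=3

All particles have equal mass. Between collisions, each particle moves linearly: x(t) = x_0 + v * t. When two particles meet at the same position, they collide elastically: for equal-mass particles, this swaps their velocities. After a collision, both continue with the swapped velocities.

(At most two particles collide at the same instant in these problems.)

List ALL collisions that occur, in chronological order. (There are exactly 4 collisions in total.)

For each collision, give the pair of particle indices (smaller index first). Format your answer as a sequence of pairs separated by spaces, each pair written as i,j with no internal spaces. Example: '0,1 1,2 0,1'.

Collision at t=1: particles 1 and 2 swap velocities; positions: p0=5 p1=10 p2=10 p3=17; velocities now: v0=4 v1=-1 v2=1 v3=3
Collision at t=2: particles 0 and 1 swap velocities; positions: p0=9 p1=9 p2=11 p3=20; velocities now: v0=-1 v1=4 v2=1 v3=3
Collision at t=8/3: particles 1 and 2 swap velocities; positions: p0=25/3 p1=35/3 p2=35/3 p3=22; velocities now: v0=-1 v1=1 v2=4 v3=3
Collision at t=13: particles 2 and 3 swap velocities; positions: p0=-2 p1=22 p2=53 p3=53; velocities now: v0=-1 v1=1 v2=3 v3=4

Answer: 1,2 0,1 1,2 2,3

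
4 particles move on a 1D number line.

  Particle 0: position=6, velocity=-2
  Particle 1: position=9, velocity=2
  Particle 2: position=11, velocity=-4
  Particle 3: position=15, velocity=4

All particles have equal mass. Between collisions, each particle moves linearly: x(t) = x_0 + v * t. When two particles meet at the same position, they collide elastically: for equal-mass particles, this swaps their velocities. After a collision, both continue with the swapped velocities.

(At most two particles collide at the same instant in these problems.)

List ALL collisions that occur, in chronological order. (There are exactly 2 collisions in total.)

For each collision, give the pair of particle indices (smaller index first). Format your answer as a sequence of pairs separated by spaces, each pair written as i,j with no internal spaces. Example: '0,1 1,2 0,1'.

Collision at t=1/3: particles 1 and 2 swap velocities; positions: p0=16/3 p1=29/3 p2=29/3 p3=49/3; velocities now: v0=-2 v1=-4 v2=2 v3=4
Collision at t=5/2: particles 0 and 1 swap velocities; positions: p0=1 p1=1 p2=14 p3=25; velocities now: v0=-4 v1=-2 v2=2 v3=4

Answer: 1,2 0,1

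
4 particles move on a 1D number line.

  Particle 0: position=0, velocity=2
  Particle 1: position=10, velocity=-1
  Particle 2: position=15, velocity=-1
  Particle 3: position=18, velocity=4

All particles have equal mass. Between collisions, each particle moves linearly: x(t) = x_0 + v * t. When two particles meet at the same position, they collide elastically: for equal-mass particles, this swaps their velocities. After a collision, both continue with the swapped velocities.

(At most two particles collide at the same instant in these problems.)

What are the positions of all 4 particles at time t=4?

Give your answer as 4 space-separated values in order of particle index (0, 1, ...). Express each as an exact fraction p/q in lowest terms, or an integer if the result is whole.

Collision at t=10/3: particles 0 and 1 swap velocities; positions: p0=20/3 p1=20/3 p2=35/3 p3=94/3; velocities now: v0=-1 v1=2 v2=-1 v3=4
Advance to t=4 (no further collisions before then); velocities: v0=-1 v1=2 v2=-1 v3=4; positions = 6 8 11 34

Answer: 6 8 11 34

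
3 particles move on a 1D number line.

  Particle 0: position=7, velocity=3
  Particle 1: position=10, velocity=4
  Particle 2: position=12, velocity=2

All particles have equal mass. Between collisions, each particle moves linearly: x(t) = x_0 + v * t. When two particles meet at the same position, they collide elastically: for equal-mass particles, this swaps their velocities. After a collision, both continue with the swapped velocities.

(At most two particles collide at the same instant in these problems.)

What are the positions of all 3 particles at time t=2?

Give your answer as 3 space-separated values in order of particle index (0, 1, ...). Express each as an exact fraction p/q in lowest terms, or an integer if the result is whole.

Answer: 13 16 18

Derivation:
Collision at t=1: particles 1 and 2 swap velocities; positions: p0=10 p1=14 p2=14; velocities now: v0=3 v1=2 v2=4
Advance to t=2 (no further collisions before then); velocities: v0=3 v1=2 v2=4; positions = 13 16 18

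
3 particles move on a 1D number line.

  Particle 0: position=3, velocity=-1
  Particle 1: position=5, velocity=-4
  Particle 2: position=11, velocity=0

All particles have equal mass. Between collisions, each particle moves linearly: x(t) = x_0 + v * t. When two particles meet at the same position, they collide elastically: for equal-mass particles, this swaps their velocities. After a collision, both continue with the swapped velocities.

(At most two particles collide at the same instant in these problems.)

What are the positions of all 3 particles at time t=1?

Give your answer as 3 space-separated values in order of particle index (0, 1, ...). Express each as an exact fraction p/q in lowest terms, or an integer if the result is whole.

Answer: 1 2 11

Derivation:
Collision at t=2/3: particles 0 and 1 swap velocities; positions: p0=7/3 p1=7/3 p2=11; velocities now: v0=-4 v1=-1 v2=0
Advance to t=1 (no further collisions before then); velocities: v0=-4 v1=-1 v2=0; positions = 1 2 11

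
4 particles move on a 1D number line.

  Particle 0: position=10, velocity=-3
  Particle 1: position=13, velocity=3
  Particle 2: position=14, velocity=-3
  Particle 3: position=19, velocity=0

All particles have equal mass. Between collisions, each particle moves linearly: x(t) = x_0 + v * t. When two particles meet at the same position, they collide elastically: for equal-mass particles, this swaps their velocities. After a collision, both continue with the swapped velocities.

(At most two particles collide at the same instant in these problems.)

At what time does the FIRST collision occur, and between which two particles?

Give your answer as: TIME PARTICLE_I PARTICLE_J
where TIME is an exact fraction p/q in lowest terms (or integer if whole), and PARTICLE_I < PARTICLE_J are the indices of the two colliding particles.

Answer: 1/6 1 2

Derivation:
Pair (0,1): pos 10,13 vel -3,3 -> not approaching (rel speed -6 <= 0)
Pair (1,2): pos 13,14 vel 3,-3 -> gap=1, closing at 6/unit, collide at t=1/6
Pair (2,3): pos 14,19 vel -3,0 -> not approaching (rel speed -3 <= 0)
Earliest collision: t=1/6 between 1 and 2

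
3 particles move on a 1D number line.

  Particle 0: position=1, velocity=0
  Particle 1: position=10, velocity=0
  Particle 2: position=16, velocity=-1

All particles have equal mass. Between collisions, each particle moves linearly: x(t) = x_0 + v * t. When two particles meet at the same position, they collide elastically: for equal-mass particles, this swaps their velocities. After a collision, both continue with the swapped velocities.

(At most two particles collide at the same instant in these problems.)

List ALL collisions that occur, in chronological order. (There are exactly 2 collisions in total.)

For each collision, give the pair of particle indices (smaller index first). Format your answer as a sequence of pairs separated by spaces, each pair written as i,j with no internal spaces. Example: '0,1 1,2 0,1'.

Collision at t=6: particles 1 and 2 swap velocities; positions: p0=1 p1=10 p2=10; velocities now: v0=0 v1=-1 v2=0
Collision at t=15: particles 0 and 1 swap velocities; positions: p0=1 p1=1 p2=10; velocities now: v0=-1 v1=0 v2=0

Answer: 1,2 0,1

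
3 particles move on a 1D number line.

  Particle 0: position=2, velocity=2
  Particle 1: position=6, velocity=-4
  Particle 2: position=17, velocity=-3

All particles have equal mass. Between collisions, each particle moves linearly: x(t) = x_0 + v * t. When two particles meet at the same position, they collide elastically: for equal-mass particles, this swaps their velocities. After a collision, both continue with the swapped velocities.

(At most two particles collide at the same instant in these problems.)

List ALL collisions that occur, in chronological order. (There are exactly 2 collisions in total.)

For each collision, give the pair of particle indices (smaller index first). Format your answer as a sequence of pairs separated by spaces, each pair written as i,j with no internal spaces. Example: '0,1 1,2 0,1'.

Answer: 0,1 1,2

Derivation:
Collision at t=2/3: particles 0 and 1 swap velocities; positions: p0=10/3 p1=10/3 p2=15; velocities now: v0=-4 v1=2 v2=-3
Collision at t=3: particles 1 and 2 swap velocities; positions: p0=-6 p1=8 p2=8; velocities now: v0=-4 v1=-3 v2=2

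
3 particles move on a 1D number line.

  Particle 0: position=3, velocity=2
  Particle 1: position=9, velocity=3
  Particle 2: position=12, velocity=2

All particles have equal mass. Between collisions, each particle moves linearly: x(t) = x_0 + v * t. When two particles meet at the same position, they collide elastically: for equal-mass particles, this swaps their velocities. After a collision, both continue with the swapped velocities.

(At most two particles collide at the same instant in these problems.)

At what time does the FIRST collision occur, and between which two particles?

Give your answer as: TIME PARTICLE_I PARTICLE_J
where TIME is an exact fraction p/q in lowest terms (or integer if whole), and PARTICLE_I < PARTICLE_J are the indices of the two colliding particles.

Pair (0,1): pos 3,9 vel 2,3 -> not approaching (rel speed -1 <= 0)
Pair (1,2): pos 9,12 vel 3,2 -> gap=3, closing at 1/unit, collide at t=3
Earliest collision: t=3 between 1 and 2

Answer: 3 1 2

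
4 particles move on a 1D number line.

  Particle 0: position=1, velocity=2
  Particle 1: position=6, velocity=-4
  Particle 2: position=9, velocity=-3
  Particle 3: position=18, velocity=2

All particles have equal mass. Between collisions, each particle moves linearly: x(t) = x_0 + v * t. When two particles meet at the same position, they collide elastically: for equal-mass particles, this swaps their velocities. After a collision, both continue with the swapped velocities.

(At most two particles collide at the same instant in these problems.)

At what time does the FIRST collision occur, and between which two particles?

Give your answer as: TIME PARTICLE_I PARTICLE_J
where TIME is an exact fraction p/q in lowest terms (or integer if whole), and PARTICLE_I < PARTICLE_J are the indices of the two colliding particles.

Answer: 5/6 0 1

Derivation:
Pair (0,1): pos 1,6 vel 2,-4 -> gap=5, closing at 6/unit, collide at t=5/6
Pair (1,2): pos 6,9 vel -4,-3 -> not approaching (rel speed -1 <= 0)
Pair (2,3): pos 9,18 vel -3,2 -> not approaching (rel speed -5 <= 0)
Earliest collision: t=5/6 between 0 and 1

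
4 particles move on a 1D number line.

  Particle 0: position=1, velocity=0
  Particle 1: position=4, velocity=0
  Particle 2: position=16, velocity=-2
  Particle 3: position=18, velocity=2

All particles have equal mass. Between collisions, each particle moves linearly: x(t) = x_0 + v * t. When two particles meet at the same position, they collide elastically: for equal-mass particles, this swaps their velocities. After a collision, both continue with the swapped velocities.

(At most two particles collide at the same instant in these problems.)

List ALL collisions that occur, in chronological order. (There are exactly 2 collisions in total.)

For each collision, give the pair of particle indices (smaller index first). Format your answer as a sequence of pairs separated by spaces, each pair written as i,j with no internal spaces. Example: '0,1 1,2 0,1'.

Answer: 1,2 0,1

Derivation:
Collision at t=6: particles 1 and 2 swap velocities; positions: p0=1 p1=4 p2=4 p3=30; velocities now: v0=0 v1=-2 v2=0 v3=2
Collision at t=15/2: particles 0 and 1 swap velocities; positions: p0=1 p1=1 p2=4 p3=33; velocities now: v0=-2 v1=0 v2=0 v3=2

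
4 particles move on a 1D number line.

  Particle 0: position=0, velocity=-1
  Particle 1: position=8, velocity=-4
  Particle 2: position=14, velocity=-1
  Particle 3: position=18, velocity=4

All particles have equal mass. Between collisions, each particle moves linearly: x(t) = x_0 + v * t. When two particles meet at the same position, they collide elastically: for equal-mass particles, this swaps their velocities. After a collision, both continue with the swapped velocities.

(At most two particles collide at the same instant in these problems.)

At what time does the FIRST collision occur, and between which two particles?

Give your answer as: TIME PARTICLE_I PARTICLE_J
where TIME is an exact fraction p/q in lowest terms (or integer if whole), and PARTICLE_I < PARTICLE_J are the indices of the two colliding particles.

Pair (0,1): pos 0,8 vel -1,-4 -> gap=8, closing at 3/unit, collide at t=8/3
Pair (1,2): pos 8,14 vel -4,-1 -> not approaching (rel speed -3 <= 0)
Pair (2,3): pos 14,18 vel -1,4 -> not approaching (rel speed -5 <= 0)
Earliest collision: t=8/3 between 0 and 1

Answer: 8/3 0 1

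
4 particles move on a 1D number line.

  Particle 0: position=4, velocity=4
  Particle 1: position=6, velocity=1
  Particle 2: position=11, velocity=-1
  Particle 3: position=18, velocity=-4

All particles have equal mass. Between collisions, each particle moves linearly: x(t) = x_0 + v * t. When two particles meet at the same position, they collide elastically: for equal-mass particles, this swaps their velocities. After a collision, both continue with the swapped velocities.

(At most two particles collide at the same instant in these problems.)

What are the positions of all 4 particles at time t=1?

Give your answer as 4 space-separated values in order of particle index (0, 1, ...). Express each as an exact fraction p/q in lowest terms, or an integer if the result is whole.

Answer: 7 8 10 14

Derivation:
Collision at t=2/3: particles 0 and 1 swap velocities; positions: p0=20/3 p1=20/3 p2=31/3 p3=46/3; velocities now: v0=1 v1=4 v2=-1 v3=-4
Advance to t=1 (no further collisions before then); velocities: v0=1 v1=4 v2=-1 v3=-4; positions = 7 8 10 14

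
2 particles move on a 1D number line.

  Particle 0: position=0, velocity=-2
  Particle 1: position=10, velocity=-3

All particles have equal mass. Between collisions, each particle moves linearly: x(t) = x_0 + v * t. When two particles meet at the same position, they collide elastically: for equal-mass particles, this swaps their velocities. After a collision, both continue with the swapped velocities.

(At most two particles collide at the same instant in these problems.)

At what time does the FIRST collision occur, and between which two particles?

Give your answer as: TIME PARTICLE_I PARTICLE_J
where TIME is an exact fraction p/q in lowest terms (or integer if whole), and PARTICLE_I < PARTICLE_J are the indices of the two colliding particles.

Pair (0,1): pos 0,10 vel -2,-3 -> gap=10, closing at 1/unit, collide at t=10
Earliest collision: t=10 between 0 and 1

Answer: 10 0 1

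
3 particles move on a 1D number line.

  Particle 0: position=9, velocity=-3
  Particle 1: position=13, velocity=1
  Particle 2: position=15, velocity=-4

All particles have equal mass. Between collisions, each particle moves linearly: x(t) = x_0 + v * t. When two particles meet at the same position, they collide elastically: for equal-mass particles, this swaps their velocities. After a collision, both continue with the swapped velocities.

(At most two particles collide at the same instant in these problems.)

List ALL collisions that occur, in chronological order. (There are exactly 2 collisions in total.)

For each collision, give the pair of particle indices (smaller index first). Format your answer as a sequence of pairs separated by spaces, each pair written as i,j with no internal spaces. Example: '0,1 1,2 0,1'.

Collision at t=2/5: particles 1 and 2 swap velocities; positions: p0=39/5 p1=67/5 p2=67/5; velocities now: v0=-3 v1=-4 v2=1
Collision at t=6: particles 0 and 1 swap velocities; positions: p0=-9 p1=-9 p2=19; velocities now: v0=-4 v1=-3 v2=1

Answer: 1,2 0,1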